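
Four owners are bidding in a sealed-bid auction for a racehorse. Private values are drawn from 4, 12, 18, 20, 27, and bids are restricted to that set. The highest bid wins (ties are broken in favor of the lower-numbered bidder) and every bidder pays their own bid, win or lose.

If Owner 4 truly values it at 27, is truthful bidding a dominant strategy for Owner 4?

Consider the case where Owner 1 bids 4, Owner 2 bids 4 and Owner 3 bids 4.
Truthful bid 27: wins, pays 27, utility 27 - 27 = 0.
Bid 12 instead: wins, pays 12, utility 27 - 12 = 15.
Since 15 > 0, bidding 12 is strictly better here, so truthful bidding is not dominant.

No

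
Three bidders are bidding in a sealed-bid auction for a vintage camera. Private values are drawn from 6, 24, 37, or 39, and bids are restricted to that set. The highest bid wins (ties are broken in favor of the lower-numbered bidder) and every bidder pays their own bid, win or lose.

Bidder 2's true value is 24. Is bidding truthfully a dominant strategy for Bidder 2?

No

Consider the case where Bidder 1 bids 6 and Bidder 3 bids 37.
Truthful bid 24: loses but pays 24, utility -24.
Bid 6 instead: loses but pays 6, utility -6.
Since -6 > -24, bidding 6 is strictly better here, so truthful bidding is not dominant.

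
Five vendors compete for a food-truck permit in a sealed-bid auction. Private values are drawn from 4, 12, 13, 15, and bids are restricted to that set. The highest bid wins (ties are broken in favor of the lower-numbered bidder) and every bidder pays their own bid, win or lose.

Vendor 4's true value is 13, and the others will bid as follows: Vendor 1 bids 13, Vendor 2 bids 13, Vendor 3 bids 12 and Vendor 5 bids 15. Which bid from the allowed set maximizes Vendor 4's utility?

15

Bid 4: loses but pays 4, utility -4.
Bid 12: loses but pays 12, utility -12.
Bid 13: loses but pays 13, utility -13.
Bid 15: wins, pays 15, utility 13 - 15 = -2.
The best choice is 15 with utility -2.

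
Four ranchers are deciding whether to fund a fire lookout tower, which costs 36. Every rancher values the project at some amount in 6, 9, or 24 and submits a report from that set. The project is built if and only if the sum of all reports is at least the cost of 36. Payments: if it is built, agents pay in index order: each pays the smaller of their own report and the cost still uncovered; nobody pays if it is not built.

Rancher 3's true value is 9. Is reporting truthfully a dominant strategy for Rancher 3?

No

Consider the case where Rancher 1 reports 6, Rancher 2 reports 6 and Rancher 4 reports 24.
Truthful report 9: project built, pays 9, utility 9 - 9 = 0.
Report 6 instead: project built, pays 6, utility 9 - 6 = 3.
Since 3 > 0, reporting 6 is strictly better here, so truthful reporting is not dominant.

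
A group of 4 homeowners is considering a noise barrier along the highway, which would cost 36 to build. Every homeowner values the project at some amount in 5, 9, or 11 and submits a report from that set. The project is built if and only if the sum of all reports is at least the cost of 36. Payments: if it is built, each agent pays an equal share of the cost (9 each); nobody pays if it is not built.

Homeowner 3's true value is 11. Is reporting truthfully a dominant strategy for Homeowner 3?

Yes

Check each profile of the others' reports and compare truth against every alternative report.
Others report (5, 9, 11): truth gives 2, best alternative gives 0.
Others report (5, 11, 9): truth gives 2, best alternative gives 0.
Others report (9, 5, 11): truth gives 2, best alternative gives 0.
Others report (9, 11, 5): truth gives 2, best alternative gives 0.
Others report (11, 5, 9): truth gives 2, best alternative gives 0.
Others report (11, 9, 5): truth gives 2, best alternative gives 0.
(Remaining 21 profiles checked similarly; truth is weakly best in each.)
In every case the truthful report is at least as good as any alternative, so it is a dominant strategy.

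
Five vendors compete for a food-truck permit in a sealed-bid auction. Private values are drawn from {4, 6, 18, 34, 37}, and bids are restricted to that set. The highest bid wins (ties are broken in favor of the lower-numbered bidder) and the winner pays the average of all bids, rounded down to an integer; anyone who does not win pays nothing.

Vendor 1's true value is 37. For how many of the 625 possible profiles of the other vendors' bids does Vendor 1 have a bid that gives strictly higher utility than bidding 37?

189

Others bid (4, 4, 4, 4): truth gives 27; bid 4 gives 33 > 27. Violating.
Others bid (4, 4, 4, 6): truth gives 26; bid 6 gives 33 > 26. Violating.
Others bid (4, 4, 4, 18): truth gives 24; bid 18 gives 28 > 24. Violating.
Others bid (4, 4, 6, 4): truth gives 26; bid 6 gives 33 > 26. Violating.
Others bid (4, 4, 4, 34): truth gives 21; no alternative beats it.
Others bid (4, 4, 4, 37): truth gives 20; no alternative beats it.
(Checking all 625 profiles: 189 have a profitable deviation, 436 do not.)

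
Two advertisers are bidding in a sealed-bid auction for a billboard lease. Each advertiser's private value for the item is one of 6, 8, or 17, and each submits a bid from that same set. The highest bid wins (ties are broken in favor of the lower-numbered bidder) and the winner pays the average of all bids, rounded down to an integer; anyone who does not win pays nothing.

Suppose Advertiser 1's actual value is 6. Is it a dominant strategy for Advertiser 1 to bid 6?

Yes

Check each profile of the others' bids and compare truth against every alternative bid.
Others bid (8): truth gives 0, best alternative gives -2.
Others bid (6): truth gives 0, best alternative gives -1.
Others bid (17): truth gives 0, best alternative gives 0.
In every case the truthful bid is at least as good as any alternative, so it is a dominant strategy.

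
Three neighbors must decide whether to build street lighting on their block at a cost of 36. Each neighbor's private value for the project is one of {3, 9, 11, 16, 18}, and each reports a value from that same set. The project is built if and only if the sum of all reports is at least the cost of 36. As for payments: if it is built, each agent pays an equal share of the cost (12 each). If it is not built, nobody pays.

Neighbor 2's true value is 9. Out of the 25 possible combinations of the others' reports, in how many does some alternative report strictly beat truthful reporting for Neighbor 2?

7

Others report (9, 18): truth gives -3; report 3 gives 0 > -3. Violating.
Others report (11, 16): truth gives -3; report 3 gives 0 > -3. Violating.
Others report (11, 18): truth gives -3; report 3 gives 0 > -3. Violating.
Others report (16, 11): truth gives -3; report 3 gives 0 > -3. Violating.
Others report (3, 3): truth gives 0; no alternative beats it.
Others report (3, 9): truth gives 0; no alternative beats it.
(Checking all 25 profiles: 7 have a profitable deviation, 18 do not.)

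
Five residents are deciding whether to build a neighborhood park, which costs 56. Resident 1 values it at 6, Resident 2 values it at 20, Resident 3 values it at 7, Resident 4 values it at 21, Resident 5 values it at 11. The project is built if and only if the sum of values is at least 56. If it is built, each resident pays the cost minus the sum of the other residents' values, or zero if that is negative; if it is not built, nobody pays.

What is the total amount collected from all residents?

Total value 65 ≥ cost 56, so it is built.
Resident 1: others sum to 59; max(0, 56 - 59) = 0.
Resident 2: others sum to 45; max(0, 56 - 45) = 11.
Resident 3: others sum to 58; max(0, 56 - 58) = 0.
Resident 4: others sum to 44; max(0, 56 - 44) = 12.
Resident 5: others sum to 54; max(0, 56 - 54) = 2.
Total collected = 0 + 11 + 0 + 12 + 2 = 25.

25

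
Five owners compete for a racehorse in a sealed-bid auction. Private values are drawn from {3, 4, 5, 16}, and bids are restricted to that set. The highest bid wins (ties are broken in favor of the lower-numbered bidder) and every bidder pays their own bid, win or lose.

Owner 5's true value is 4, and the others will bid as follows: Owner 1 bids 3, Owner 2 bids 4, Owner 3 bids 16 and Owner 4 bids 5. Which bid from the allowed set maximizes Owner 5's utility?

3

Bid 3: loses but pays 3, utility -3.
Bid 4: loses but pays 4, utility -4.
Bid 5: loses but pays 5, utility -5.
Bid 16: loses but pays 16, utility -16.
The best choice is 3 with utility -3.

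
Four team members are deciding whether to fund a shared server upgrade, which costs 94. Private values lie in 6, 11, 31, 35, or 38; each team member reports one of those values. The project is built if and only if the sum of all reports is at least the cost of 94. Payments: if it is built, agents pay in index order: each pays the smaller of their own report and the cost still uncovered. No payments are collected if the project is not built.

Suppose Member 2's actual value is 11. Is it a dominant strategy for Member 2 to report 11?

No

Consider the case where Member 1 reports 31, Member 3 reports 31 and Member 4 reports 31.
Truthful report 11: project built, pays 11, utility 11 - 11 = 0.
Report 6 instead: project built, pays 6, utility 11 - 6 = 5.
Since 5 > 0, reporting 6 is strictly better here, so truthful reporting is not dominant.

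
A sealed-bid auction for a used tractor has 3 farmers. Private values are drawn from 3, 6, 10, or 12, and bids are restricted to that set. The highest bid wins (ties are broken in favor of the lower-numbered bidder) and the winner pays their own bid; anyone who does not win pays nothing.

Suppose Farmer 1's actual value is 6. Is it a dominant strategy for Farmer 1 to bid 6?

No

Consider the case where Farmer 2 bids 3 and Farmer 3 bids 3.
Truthful bid 6: wins, pays 6, utility 6 - 6 = 0.
Bid 3 instead: wins, pays 3, utility 6 - 3 = 3.
Since 3 > 0, bidding 3 is strictly better here, so truthful bidding is not dominant.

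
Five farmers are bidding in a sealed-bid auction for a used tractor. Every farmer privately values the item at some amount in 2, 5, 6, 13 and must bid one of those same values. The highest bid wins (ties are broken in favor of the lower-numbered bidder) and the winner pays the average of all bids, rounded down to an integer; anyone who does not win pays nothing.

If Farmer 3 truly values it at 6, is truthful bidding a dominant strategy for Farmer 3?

Consider the case where Farmer 1 bids 2, Farmer 2 bids 2, Farmer 4 bids 5 and Farmer 5 bids 5.
Truthful bid 6: wins, pays 4, utility 6 - 4 = 2.
Bid 5 instead: wins, pays 3, utility 6 - 3 = 3.
Since 3 > 2, bidding 5 is strictly better here, so truthful bidding is not dominant.

No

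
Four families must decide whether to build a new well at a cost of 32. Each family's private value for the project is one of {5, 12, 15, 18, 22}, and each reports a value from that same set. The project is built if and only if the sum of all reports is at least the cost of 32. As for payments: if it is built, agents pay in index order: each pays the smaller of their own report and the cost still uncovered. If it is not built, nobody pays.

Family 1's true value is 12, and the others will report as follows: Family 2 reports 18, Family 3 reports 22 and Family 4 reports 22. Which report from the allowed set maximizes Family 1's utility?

Report 5: project built, pays 5, utility 12 - 5 = 7.
Report 12: project built, pays 12, utility 12 - 12 = 0.
Report 15: project built, pays 15, utility 12 - 15 = -3.
Report 18: project built, pays 18, utility 12 - 18 = -6.
Report 22: project built, pays 22, utility 12 - 22 = -10.
The best choice is 5 with utility 7.

5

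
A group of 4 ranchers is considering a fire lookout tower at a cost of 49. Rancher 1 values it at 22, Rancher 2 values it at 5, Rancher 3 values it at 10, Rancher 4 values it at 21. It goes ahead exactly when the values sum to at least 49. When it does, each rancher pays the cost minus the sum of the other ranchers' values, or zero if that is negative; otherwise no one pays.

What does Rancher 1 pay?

Total value 58 ≥ cost 49, so the project is built.
The other ranchers' values sum to 36.
Cost minus that sum is 49 - 36 = 13.

13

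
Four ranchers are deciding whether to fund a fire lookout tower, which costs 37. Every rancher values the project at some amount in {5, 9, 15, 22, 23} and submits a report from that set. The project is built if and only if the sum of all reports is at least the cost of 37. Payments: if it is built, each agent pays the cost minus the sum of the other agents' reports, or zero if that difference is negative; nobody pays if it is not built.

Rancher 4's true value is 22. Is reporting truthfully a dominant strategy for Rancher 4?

Check each profile of the others' reports and compare truth against every alternative report.
Others report (5, 9, 23): truth gives 22, best alternative gives 22.
Others report (5, 15, 22): truth gives 22, best alternative gives 22.
Others report (5, 15, 23): truth gives 22, best alternative gives 22.
Others report (5, 22, 15): truth gives 22, best alternative gives 22.
Others report (5, 22, 22): truth gives 22, best alternative gives 22.
Others report (5, 22, 23): truth gives 22, best alternative gives 22.
(Remaining 119 profiles checked similarly; truth is weakly best in each.)
In every case the truthful report is at least as good as any alternative, so it is a dominant strategy.

Yes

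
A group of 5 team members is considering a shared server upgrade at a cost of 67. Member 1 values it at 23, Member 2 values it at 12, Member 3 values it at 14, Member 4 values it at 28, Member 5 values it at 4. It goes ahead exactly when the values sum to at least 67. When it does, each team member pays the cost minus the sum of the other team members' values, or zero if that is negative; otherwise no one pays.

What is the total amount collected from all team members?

23

Total value 81 ≥ cost 67, so it is built.
Member 1: others sum to 58; max(0, 67 - 58) = 9.
Member 2: others sum to 69; max(0, 67 - 69) = 0.
Member 3: others sum to 67; max(0, 67 - 67) = 0.
Member 4: others sum to 53; max(0, 67 - 53) = 14.
Member 5: others sum to 77; max(0, 67 - 77) = 0.
Total collected = 9 + 0 + 0 + 14 + 0 = 23.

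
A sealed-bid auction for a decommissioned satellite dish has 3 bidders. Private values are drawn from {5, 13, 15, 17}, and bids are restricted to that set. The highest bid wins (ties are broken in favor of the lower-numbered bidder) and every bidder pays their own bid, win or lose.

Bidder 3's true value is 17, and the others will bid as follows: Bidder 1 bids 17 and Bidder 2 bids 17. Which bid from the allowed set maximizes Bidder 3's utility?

5

Bid 5: loses but pays 5, utility -5.
Bid 13: loses but pays 13, utility -13.
Bid 15: loses but pays 15, utility -15.
Bid 17: loses but pays 17, utility -17.
The best choice is 5 with utility -5.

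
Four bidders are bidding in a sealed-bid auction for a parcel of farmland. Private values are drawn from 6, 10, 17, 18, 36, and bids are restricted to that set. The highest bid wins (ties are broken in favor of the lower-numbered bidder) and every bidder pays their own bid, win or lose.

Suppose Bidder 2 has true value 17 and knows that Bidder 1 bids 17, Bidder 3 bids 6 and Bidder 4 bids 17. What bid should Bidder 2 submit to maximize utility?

18

Bid 6: loses but pays 6, utility -6.
Bid 10: loses but pays 10, utility -10.
Bid 17: loses but pays 17, utility -17.
Bid 18: wins, pays 18, utility 17 - 18 = -1.
Bid 36: wins, pays 36, utility 17 - 36 = -19.
The best choice is 18 with utility -1.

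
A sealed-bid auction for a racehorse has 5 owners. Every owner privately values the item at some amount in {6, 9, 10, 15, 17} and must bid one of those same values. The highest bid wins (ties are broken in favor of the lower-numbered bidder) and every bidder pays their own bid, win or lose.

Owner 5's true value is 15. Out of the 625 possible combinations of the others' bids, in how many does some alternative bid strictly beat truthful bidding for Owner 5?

560

Others bid (6, 6, 6, 6): truth gives 0; bid 9 gives 6 > 0. Violating.
Others bid (6, 6, 6, 9): truth gives 0; bid 10 gives 5 > 0. Violating.
Others bid (6, 6, 6, 15): truth gives -15; bid 17 gives -2 > -15. Violating.
Others bid (6, 6, 6, 17): truth gives -15; bid 6 gives -6 > -15. Violating.
Others bid (6, 6, 6, 10): truth gives 0; no alternative beats it.
Others bid (6, 6, 9, 10): truth gives 0; no alternative beats it.
(Checking all 625 profiles: 560 have a profitable deviation, 65 do not.)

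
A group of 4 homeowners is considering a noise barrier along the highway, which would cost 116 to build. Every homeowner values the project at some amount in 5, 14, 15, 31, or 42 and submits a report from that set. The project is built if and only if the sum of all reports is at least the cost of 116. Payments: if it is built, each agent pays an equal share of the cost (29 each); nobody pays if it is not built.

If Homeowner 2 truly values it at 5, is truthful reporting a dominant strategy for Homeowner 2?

Check each profile of the others' reports and compare truth against every alternative report.
Others report (31, 31, 42): truth gives 0, best alternative gives -24.
Others report (31, 42, 31): truth gives 0, best alternative gives -24.
Others report (42, 31, 31): truth gives 0, best alternative gives -24.
Others report (31, 42, 42): truth gives -24, best alternative gives -24.
Others report (42, 31, 42): truth gives -24, best alternative gives -24.
Others report (42, 42, 31): truth gives -24, best alternative gives -24.
(Remaining 119 profiles checked similarly; truth is weakly best in each.)
In every case the truthful report is at least as good as any alternative, so it is a dominant strategy.

Yes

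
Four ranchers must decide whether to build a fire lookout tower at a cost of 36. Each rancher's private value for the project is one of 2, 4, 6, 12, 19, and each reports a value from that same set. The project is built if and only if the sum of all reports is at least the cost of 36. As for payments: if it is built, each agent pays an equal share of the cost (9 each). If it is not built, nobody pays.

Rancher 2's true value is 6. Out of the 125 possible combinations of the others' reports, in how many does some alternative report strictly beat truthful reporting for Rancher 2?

12

Others report (2, 12, 19): truth gives -3; report 2 gives 0 > -3. Violating.
Others report (2, 19, 12): truth gives -3; report 2 gives 0 > -3. Violating.
Others report (6, 6, 19): truth gives -3; report 2 gives 0 > -3. Violating.
Others report (6, 12, 12): truth gives -3; report 2 gives 0 > -3. Violating.
Others report (2, 2, 2): truth gives 0; no alternative beats it.
Others report (2, 2, 4): truth gives 0; no alternative beats it.
(Checking all 125 profiles: 12 have a profitable deviation, 113 do not.)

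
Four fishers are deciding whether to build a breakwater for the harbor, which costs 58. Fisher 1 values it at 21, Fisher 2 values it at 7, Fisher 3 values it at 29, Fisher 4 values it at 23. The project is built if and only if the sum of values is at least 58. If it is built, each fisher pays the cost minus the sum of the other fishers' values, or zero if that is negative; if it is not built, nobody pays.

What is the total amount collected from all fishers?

Total value 80 ≥ cost 58, so it is built.
Fisher 1: others sum to 59; max(0, 58 - 59) = 0.
Fisher 2: others sum to 73; max(0, 58 - 73) = 0.
Fisher 3: others sum to 51; max(0, 58 - 51) = 7.
Fisher 4: others sum to 57; max(0, 58 - 57) = 1.
Total collected = 0 + 0 + 7 + 1 = 8.

8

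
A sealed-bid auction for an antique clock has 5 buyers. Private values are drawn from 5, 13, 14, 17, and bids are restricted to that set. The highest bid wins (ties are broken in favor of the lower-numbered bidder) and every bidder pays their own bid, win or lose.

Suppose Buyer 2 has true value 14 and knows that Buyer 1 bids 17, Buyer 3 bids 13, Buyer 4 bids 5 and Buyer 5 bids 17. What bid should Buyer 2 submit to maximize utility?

5

Bid 5: loses but pays 5, utility -5.
Bid 13: loses but pays 13, utility -13.
Bid 14: loses but pays 14, utility -14.
Bid 17: loses but pays 17, utility -17.
The best choice is 5 with utility -5.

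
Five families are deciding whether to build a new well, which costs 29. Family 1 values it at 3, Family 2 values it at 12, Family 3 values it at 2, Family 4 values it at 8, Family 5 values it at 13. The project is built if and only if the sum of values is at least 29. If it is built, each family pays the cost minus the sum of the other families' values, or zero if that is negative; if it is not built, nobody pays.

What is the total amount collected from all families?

7

Total value 38 ≥ cost 29, so it is built.
Family 1: others sum to 35; max(0, 29 - 35) = 0.
Family 2: others sum to 26; max(0, 29 - 26) = 3.
Family 3: others sum to 36; max(0, 29 - 36) = 0.
Family 4: others sum to 30; max(0, 29 - 30) = 0.
Family 5: others sum to 25; max(0, 29 - 25) = 4.
Total collected = 0 + 3 + 0 + 0 + 4 = 7.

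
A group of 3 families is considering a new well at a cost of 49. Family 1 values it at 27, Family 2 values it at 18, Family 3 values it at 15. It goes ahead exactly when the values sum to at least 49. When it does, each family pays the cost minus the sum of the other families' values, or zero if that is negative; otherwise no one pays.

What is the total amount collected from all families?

Total value 60 ≥ cost 49, so it is built.
Family 1: others sum to 33; max(0, 49 - 33) = 16.
Family 2: others sum to 42; max(0, 49 - 42) = 7.
Family 3: others sum to 45; max(0, 49 - 45) = 4.
Total collected = 16 + 7 + 4 = 27.

27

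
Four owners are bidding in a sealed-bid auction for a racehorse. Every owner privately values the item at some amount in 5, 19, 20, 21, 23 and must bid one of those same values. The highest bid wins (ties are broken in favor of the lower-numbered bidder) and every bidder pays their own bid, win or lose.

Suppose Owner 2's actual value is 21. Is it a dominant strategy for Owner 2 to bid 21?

Consider the case where Owner 1 bids 5, Owner 3 bids 5 and Owner 4 bids 5.
Truthful bid 21: wins, pays 21, utility 21 - 21 = 0.
Bid 19 instead: wins, pays 19, utility 21 - 19 = 2.
Since 2 > 0, bidding 19 is strictly better here, so truthful bidding is not dominant.

No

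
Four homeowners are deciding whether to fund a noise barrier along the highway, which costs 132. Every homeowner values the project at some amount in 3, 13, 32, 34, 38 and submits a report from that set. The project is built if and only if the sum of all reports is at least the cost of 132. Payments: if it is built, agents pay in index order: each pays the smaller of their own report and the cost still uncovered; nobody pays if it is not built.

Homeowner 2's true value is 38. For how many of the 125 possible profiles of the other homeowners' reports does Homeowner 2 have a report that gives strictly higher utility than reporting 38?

Others report (32, 32, 34): truth gives 0; report 34 gives 4 > 0. Violating.
Others report (32, 32, 38): truth gives 0; report 32 gives 6 > 0. Violating.
Others report (32, 34, 32): truth gives 0; report 34 gives 4 > 0. Violating.
Others report (32, 34, 34): truth gives 0; report 32 gives 6 > 0. Violating.
Others report (3, 3, 3): truth gives 0; no alternative beats it.
Others report (3, 3, 13): truth gives 0; no alternative beats it.
(Checking all 125 profiles: 26 have a profitable deviation, 99 do not.)

26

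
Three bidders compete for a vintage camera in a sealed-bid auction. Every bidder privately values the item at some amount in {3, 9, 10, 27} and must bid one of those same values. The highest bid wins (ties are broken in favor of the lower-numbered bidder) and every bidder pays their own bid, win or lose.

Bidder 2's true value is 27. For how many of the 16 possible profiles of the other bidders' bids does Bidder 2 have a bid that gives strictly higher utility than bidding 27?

10

Others bid (3, 3): truth gives 0; bid 9 gives 18 > 0. Violating.
Others bid (3, 9): truth gives 0; bid 9 gives 18 > 0. Violating.
Others bid (3, 10): truth gives 0; bid 10 gives 17 > 0. Violating.
Others bid (9, 3): truth gives 0; bid 10 gives 17 > 0. Violating.
Others bid (3, 27): truth gives 0; no alternative beats it.
Others bid (9, 27): truth gives 0; no alternative beats it.
(Checking all 16 profiles: 10 have a profitable deviation, 6 do not.)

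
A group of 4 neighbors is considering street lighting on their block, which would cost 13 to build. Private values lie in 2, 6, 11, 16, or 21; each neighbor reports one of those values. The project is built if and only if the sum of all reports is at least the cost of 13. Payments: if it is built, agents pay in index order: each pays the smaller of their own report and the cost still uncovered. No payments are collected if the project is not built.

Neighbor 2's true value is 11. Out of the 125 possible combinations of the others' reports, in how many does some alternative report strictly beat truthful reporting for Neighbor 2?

49

Others report (2, 2, 6): truth gives 0; report 6 gives 5 > 0. Violating.
Others report (2, 2, 11): truth gives 0; report 2 gives 9 > 0. Violating.
Others report (2, 2, 16): truth gives 0; report 2 gives 9 > 0. Violating.
Others report (2, 2, 21): truth gives 0; report 2 gives 9 > 0. Violating.
Others report (2, 2, 2): truth gives 0; no alternative beats it.
Others report (11, 2, 2): truth gives 9; no alternative beats it.
(Checking all 125 profiles: 49 have a profitable deviation, 76 do not.)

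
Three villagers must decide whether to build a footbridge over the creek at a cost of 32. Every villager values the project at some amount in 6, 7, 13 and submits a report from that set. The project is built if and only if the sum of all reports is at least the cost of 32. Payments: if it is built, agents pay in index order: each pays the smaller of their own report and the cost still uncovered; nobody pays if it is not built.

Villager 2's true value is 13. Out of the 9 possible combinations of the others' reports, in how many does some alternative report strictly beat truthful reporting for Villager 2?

1

Others report (13, 13): truth gives 0; report 6 gives 7 > 0. Violating.
Others report (6, 6): truth gives 0; no alternative beats it.
Others report (6, 7): truth gives 0; no alternative beats it.
(Checking all 9 profiles: 1 has a profitable deviation, 8 do not.)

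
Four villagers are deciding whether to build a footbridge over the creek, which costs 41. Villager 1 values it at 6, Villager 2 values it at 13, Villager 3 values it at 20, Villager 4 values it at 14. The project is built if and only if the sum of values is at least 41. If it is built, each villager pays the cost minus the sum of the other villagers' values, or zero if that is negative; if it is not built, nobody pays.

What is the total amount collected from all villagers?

Total value 53 ≥ cost 41, so it is built.
Villager 1: others sum to 47; max(0, 41 - 47) = 0.
Villager 2: others sum to 40; max(0, 41 - 40) = 1.
Villager 3: others sum to 33; max(0, 41 - 33) = 8.
Villager 4: others sum to 39; max(0, 41 - 39) = 2.
Total collected = 0 + 1 + 8 + 2 = 11.

11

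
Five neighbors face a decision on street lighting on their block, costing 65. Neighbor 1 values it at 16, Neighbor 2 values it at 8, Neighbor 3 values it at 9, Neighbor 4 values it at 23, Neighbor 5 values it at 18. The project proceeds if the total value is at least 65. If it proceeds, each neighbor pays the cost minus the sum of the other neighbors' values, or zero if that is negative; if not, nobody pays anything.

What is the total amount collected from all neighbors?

Total value 74 ≥ cost 65, so it is built.
Neighbor 1: others sum to 58; max(0, 65 - 58) = 7.
Neighbor 2: others sum to 66; max(0, 65 - 66) = 0.
Neighbor 3: others sum to 65; max(0, 65 - 65) = 0.
Neighbor 4: others sum to 51; max(0, 65 - 51) = 14.
Neighbor 5: others sum to 56; max(0, 65 - 56) = 9.
Total collected = 7 + 0 + 0 + 14 + 9 = 30.

30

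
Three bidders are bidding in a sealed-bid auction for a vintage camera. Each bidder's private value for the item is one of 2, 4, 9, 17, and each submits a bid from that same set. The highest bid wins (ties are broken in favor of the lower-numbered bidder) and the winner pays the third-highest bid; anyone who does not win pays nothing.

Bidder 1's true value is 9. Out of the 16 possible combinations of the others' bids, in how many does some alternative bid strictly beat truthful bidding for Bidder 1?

Others bid (2, 17): truth gives 0; bid 17 gives 7 > 0. Violating.
Others bid (4, 17): truth gives 0; bid 17 gives 5 > 0. Violating.
Others bid (17, 2): truth gives 0; bid 17 gives 7 > 0. Violating.
Others bid (17, 4): truth gives 0; bid 17 gives 5 > 0. Violating.
Others bid (2, 2): truth gives 7; no alternative beats it.
Others bid (2, 4): truth gives 7; no alternative beats it.
(Checking all 16 profiles: 4 have a profitable deviation, 12 do not.)

4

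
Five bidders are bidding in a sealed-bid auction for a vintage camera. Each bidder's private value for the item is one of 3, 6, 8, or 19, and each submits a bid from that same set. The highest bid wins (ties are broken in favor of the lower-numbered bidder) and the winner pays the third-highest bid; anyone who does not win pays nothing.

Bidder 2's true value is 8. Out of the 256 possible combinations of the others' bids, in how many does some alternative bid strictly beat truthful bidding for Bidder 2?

Others bid (3, 3, 3, 19): truth gives 0; bid 19 gives 5 > 0. Violating.
Others bid (3, 3, 6, 19): truth gives 0; bid 19 gives 2 > 0. Violating.
Others bid (3, 3, 19, 3): truth gives 0; bid 19 gives 5 > 0. Violating.
Others bid (3, 3, 19, 6): truth gives 0; bid 19 gives 2 > 0. Violating.
Others bid (3, 3, 3, 3): truth gives 5; no alternative beats it.
Others bid (3, 3, 3, 6): truth gives 5; no alternative beats it.
(Checking all 256 profiles: 32 have a profitable deviation, 224 do not.)

32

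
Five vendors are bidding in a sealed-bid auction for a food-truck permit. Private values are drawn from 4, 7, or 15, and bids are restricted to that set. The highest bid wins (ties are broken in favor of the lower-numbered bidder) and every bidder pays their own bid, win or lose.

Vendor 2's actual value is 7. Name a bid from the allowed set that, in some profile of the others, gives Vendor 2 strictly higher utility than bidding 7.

Suppose Vendor 1 bids 4, Vendor 3 bids 4, Vendor 4 bids 4 and Vendor 5 bids 15.
Bid 7: loses but pays 7, utility -7.
Bid 4: loses but pays 4, utility -4.
So bidding 4 beats truth here (-4 > -7).

4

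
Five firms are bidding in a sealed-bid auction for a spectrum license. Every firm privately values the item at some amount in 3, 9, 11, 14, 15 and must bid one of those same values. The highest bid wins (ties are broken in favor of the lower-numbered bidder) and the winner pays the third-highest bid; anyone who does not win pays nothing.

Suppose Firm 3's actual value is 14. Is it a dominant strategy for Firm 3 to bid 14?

Consider the case where Firm 1 bids 3, Firm 2 bids 3, Firm 4 bids 3 and Firm 5 bids 15.
Truthful bid 14: loses, pays 0, utility 0.
Bid 15 instead: wins, pays 3, utility 14 - 3 = 11.
Since 11 > 0, bidding 15 is strictly better here, so truthful bidding is not dominant.

No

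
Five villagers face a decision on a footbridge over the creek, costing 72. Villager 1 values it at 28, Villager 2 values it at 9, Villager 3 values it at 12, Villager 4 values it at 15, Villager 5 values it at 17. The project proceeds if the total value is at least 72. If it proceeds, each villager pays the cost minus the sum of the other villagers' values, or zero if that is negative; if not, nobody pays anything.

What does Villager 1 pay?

19

Total value 81 ≥ cost 72, so the project is built.
The other villagers' values sum to 53.
Cost minus that sum is 72 - 53 = 19.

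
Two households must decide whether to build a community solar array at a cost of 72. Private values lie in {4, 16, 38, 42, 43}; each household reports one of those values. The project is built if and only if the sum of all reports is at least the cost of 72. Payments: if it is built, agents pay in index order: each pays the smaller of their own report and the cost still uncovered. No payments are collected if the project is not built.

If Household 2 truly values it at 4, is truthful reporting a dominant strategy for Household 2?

Yes

Check each profile of the others' reports and compare truth against every alternative report.
Others report (4): truth gives 0, best alternative gives 0.
Others report (16): truth gives 0, best alternative gives 0.
Others report (38): truth gives 0, best alternative gives 0.
Others report (42): truth gives 0, best alternative gives 0.
Others report (43): truth gives 0, best alternative gives 0.
In every case the truthful report is at least as good as any alternative, so it is a dominant strategy.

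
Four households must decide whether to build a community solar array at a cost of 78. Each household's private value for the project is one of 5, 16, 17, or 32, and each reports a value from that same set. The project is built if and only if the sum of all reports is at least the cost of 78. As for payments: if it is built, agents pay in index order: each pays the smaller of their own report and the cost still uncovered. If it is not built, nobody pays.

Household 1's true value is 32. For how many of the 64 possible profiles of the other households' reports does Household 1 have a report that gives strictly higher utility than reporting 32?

Others report (5, 32, 32): truth gives 0; report 16 gives 16 > 0. Violating.
Others report (16, 16, 32): truth gives 0; report 16 gives 16 > 0. Violating.
Others report (16, 17, 32): truth gives 0; report 16 gives 16 > 0. Violating.
Others report (16, 32, 16): truth gives 0; report 16 gives 16 > 0. Violating.
Others report (5, 5, 5): truth gives 0; no alternative beats it.
Others report (5, 5, 16): truth gives 0; no alternative beats it.
(Checking all 64 profiles: 22 have a profitable deviation, 42 do not.)

22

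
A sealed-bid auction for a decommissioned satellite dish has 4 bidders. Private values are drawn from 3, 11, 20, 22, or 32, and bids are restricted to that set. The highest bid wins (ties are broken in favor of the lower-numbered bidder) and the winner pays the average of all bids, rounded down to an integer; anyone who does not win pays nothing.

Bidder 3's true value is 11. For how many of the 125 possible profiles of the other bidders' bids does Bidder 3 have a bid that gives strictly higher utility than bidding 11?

2

Others bid (3, 11, 3): truth gives 0; bid 20 gives 2 > 0. Violating.
Others bid (11, 3, 3): truth gives 0; bid 20 gives 2 > 0. Violating.
Others bid (3, 3, 3): truth gives 6; no alternative beats it.
Others bid (3, 3, 11): truth gives 4; no alternative beats it.
(Checking all 125 profiles: 2 have a profitable deviation, 123 do not.)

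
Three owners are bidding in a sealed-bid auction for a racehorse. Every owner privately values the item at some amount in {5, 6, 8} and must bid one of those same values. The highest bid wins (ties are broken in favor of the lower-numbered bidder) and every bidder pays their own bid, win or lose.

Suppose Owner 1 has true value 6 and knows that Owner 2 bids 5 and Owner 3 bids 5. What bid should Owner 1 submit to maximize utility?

5

Bid 5: wins, pays 5, utility 6 - 5 = 1.
Bid 6: wins, pays 6, utility 6 - 6 = 0.
Bid 8: wins, pays 8, utility 6 - 8 = -2.
The best choice is 5 with utility 1.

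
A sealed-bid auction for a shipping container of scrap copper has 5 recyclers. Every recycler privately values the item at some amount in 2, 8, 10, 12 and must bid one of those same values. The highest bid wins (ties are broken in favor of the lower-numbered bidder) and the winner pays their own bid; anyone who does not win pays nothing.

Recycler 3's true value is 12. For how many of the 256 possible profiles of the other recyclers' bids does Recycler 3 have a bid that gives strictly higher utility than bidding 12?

36

Others bid (2, 2, 2, 2): truth gives 0; bid 8 gives 4 > 0. Violating.
Others bid (2, 2, 2, 8): truth gives 0; bid 8 gives 4 > 0. Violating.
Others bid (2, 2, 2, 10): truth gives 0; bid 10 gives 2 > 0. Violating.
Others bid (2, 2, 8, 2): truth gives 0; bid 8 gives 4 > 0. Violating.
Others bid (2, 2, 2, 12): truth gives 0; no alternative beats it.
Others bid (2, 2, 8, 12): truth gives 0; no alternative beats it.
(Checking all 256 profiles: 36 have a profitable deviation, 220 do not.)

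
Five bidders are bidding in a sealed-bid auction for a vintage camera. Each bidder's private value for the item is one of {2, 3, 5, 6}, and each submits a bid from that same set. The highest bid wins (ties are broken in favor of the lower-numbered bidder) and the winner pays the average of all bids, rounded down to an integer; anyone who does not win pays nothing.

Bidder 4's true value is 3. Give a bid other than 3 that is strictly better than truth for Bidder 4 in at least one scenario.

5

Suppose Bidder 1 bids 2, Bidder 2 bids 2, Bidder 3 bids 3 and Bidder 5 bids 2.
Bid 3: loses, pays 0, utility 0.
Bid 5: wins, pays 2, utility 3 - 2 = 1.
So bidding 5 beats truth here (1 > 0).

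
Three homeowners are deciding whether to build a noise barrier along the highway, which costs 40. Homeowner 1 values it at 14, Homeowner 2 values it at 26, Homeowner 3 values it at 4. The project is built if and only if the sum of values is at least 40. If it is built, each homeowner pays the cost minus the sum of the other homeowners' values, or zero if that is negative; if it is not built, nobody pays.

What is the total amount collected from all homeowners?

32

Total value 44 ≥ cost 40, so it is built.
Homeowner 1: others sum to 30; max(0, 40 - 30) = 10.
Homeowner 2: others sum to 18; max(0, 40 - 18) = 22.
Homeowner 3: others sum to 40; max(0, 40 - 40) = 0.
Total collected = 10 + 22 + 0 = 32.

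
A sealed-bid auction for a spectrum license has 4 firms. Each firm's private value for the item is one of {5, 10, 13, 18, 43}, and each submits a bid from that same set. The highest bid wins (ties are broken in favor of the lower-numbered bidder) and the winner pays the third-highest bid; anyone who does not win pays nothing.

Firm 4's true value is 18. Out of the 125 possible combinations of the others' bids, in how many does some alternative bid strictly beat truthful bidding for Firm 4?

27

Others bid (5, 5, 18): truth gives 0; bid 43 gives 13 > 0. Violating.
Others bid (5, 10, 18): truth gives 0; bid 43 gives 8 > 0. Violating.
Others bid (5, 13, 18): truth gives 0; bid 43 gives 5 > 0. Violating.
Others bid (5, 18, 5): truth gives 0; bid 43 gives 13 > 0. Violating.
Others bid (5, 5, 5): truth gives 13; no alternative beats it.
Others bid (5, 5, 10): truth gives 13; no alternative beats it.
(Checking all 125 profiles: 27 have a profitable deviation, 98 do not.)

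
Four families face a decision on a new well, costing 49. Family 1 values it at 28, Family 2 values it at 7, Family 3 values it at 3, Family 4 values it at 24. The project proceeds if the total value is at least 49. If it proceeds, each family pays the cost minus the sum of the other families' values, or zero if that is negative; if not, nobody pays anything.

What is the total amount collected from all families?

Total value 62 ≥ cost 49, so it is built.
Family 1: others sum to 34; max(0, 49 - 34) = 15.
Family 2: others sum to 55; max(0, 49 - 55) = 0.
Family 3: others sum to 59; max(0, 49 - 59) = 0.
Family 4: others sum to 38; max(0, 49 - 38) = 11.
Total collected = 15 + 0 + 0 + 11 = 26.

26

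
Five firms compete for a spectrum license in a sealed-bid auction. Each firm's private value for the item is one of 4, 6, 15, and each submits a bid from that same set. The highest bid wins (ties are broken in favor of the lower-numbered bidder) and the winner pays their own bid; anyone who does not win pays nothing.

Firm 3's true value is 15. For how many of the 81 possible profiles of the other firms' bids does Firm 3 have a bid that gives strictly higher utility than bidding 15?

4

Others bid (4, 4, 4, 4): truth gives 0; bid 6 gives 9 > 0. Violating.
Others bid (4, 4, 4, 6): truth gives 0; bid 6 gives 9 > 0. Violating.
Others bid (4, 4, 6, 4): truth gives 0; bid 6 gives 9 > 0. Violating.
Others bid (4, 4, 6, 6): truth gives 0; bid 6 gives 9 > 0. Violating.
Others bid (4, 4, 4, 15): truth gives 0; no alternative beats it.
Others bid (4, 4, 6, 15): truth gives 0; no alternative beats it.
(Checking all 81 profiles: 4 have a profitable deviation, 77 do not.)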